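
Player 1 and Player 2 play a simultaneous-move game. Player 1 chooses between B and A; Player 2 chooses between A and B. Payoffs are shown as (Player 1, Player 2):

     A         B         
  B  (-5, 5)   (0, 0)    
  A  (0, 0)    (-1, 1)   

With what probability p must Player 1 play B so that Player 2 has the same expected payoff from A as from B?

p = 1/6

Player 1's mix must leave Player 2 indifferent between A and B.
  Player 2's payoff from A: p·5 + (1−p)·0 = 5p
  Player 2's payoff from B: p·0 + (1−p)·1 = -p + 1
  5p = -p + 1  ⇒  6p = 1  ⇒  p = 1/6.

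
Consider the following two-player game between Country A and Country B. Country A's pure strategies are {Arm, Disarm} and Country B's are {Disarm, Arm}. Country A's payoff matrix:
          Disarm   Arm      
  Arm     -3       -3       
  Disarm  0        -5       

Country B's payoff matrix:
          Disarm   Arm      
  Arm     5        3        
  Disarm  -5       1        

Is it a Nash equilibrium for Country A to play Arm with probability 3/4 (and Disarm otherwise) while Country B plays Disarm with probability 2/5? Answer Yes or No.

Yes

Check Country B's indifference given Country A's mix p = 3/4:
  payoff from Disarm = 5/2; payoff from Arm = 5/2 — equal.
Check Country A's indifference given Country B's mix q = 2/5:
  payoff from Arm = -3; payoff from Disarm = -3 — equal.
Both players are indifferent, so neither can profitably deviate.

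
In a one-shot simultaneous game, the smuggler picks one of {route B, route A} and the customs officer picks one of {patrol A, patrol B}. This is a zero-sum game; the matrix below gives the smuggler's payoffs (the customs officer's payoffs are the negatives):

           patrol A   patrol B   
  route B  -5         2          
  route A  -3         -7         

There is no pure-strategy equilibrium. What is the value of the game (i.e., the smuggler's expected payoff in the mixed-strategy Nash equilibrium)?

For the smuggler to be willing to mix, the smuggler must be indifferent between route B and route A, which pins down the customs officer's mix.
  the smuggler's payoff from route B: q·(-5) + (1−q)·2 = -7q + 2
  the smuggler's payoff from route A: q·(-3) + (1−q)·(-7) = 4q - 7
  -7q + 2 = 4q - 7  ⇒  -11q = -9  ⇒  q = 9/11.
The value is the smuggler's expected payoff against this mix (using route B): (9/11)·(-5) + (2/11)·2 = -41/11.

v = -41/11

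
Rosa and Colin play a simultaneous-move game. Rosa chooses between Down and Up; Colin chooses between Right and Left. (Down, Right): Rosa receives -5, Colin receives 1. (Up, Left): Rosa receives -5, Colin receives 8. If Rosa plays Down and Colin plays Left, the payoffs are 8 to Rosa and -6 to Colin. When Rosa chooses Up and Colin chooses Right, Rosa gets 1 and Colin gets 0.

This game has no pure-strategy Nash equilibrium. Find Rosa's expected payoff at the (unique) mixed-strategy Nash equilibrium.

For Rosa to be willing to mix, Rosa must be indifferent between Down and Up, which pins down Colin's mix.
  Rosa's payoff from Down: q·(-5) + (1−q)·8 = -13q + 8
  Rosa's payoff from Up: q·1 + (1−q)·(-5) = 6q - 5
  -13q + 8 = 6q - 5  ⇒  -19q = -13  ⇒  q = 13/19.
At equilibrium Rosa is indifferent across rows, so Rosa's payoff equals the payoff from Down: (13/19)·(-5) + (6/19)·8 = -17/19.

-17/19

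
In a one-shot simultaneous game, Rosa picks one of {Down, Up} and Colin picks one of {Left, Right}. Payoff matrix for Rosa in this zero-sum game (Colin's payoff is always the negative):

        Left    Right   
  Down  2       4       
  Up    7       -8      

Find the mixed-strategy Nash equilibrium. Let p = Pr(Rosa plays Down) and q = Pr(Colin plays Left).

Rosa's mix must leave Colin indifferent between Left and Right.
  Colin's expected payoff from Left: p·(-2) + (1−p)·(-7) = 5p - 7
  Colin's expected payoff from Right: p·(-4) + (1−p)·8 = -12p + 8
  5p - 7 = -12p + 8  ⇒  17p = 15  ⇒  p = 15/17.
For Rosa to be willing to mix, Rosa must be indifferent between Down and Up, which pins down Colin's mix.
  Rosa's payoff to Down: q·2 + (1−q)·4 = -2q + 4
  Rosa's payoff to Up: q·7 + (1−q)·(-8) = 15q - 8
  -2q + 4 = 15q - 8  ⇒  -17q = -12  ⇒  q = 12/17.

p = 15/17, q = 12/17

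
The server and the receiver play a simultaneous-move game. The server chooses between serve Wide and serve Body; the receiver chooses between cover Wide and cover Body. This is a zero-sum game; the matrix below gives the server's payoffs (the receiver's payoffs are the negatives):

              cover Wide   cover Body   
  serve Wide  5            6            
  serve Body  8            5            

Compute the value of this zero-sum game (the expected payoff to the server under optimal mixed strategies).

For the server to be willing to mix, the server must be indifferent between serve Wide and serve Body, which pins down the receiver's mix.
  the server's expected payoff from serve Wide: q·5 + (1−q)·6 = -q + 6
  the server's expected payoff from serve Body: q·8 + (1−q)·5 = 3q + 5
  -q + 6 = 3q + 5  ⇒  -4q = -1  ⇒  q = 1/4.
The value is the server's expected payoff against this mix (using serve Wide): (1/4)·5 + (3/4)·6 = 23/4.

v = 23/4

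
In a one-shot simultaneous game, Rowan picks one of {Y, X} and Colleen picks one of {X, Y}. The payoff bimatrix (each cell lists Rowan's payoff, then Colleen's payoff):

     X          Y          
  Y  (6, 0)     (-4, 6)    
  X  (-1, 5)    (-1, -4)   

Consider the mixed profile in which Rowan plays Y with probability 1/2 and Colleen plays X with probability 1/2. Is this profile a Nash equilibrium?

No

Given Rowan's mix p = 1/2, Colleen's payoff from X is 5/2 but from Y is 1. Colleen strictly prefers X, so Colleen would not mix.
So the proposed profile is not a Nash equilibrium.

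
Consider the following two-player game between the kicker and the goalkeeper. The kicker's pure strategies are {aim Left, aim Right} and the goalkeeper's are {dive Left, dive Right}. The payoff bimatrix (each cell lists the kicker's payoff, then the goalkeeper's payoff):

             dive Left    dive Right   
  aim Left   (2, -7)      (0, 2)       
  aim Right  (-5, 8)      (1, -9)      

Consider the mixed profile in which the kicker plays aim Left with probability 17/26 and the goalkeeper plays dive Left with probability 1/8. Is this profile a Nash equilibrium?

Check the goalkeeper's indifference given the kicker's mix p = 17/26:
  payoff from dive Left = -47/26; payoff from dive Right = -47/26 — equal.
Check the kicker's indifference given the goalkeeper's mix q = 1/8:
  payoff from aim Left = 1/4; payoff from aim Right = 1/4 — equal.
Both players are indifferent, so neither can profitably deviate.

Yes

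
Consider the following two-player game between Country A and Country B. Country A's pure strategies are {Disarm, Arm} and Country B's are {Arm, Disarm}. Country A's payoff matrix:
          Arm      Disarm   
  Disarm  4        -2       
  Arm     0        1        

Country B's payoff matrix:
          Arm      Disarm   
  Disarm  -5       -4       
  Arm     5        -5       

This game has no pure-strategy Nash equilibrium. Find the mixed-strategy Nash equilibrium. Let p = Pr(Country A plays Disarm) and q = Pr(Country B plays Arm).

p = 10/11, q = 3/7

For Country B to be willing to mix, Country B must be indifferent between Arm and Disarm, which pins down Country A's mix.
  Country B's payoff from Arm: p·(-5) + (1−p)·5 = -10p + 5
  Country B's payoff from Disarm: p·(-4) + (1−p)·(-5) = p - 5
  -10p + 5 = p - 5  ⇒  -11p = -10  ⇒  p = 10/11.
Set Country A's expected payoff from Disarm equal to that from Arm:
  Country A's payoff to Disarm: q·4 + (1−q)·(-2) = 6q - 2
  Country A's payoff to Arm: q·0 + (1−q)·1 = -q + 1
  6q - 2 = -q + 1  ⇒  7q = 3  ⇒  q = 3/7.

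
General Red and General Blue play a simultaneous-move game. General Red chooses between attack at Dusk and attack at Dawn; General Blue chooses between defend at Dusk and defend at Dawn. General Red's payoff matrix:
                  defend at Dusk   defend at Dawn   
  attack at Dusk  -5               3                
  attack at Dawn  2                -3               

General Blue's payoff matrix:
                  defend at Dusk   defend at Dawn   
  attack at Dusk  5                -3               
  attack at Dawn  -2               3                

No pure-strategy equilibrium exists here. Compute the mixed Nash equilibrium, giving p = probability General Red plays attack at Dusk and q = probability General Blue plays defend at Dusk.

p = 5/13, q = 6/13

For General Blue to be willing to mix, General Blue must be indifferent between defend at Dusk and defend at Dawn, which pins down General Red's mix.
  General Blue's payoff to defend at Dusk: p·5 + (1−p)·(-2) = 7p - 2
  General Blue's payoff to defend at Dawn: p·(-3) + (1−p)·3 = -6p + 3
  7p - 2 = -6p + 3  ⇒  13p = 5  ⇒  p = 5/13.
In a mixed equilibrium General Red is indifferent between attack at Dusk and attack at Dawn; this condition fixes q.
  General Red's payoff to attack at Dusk: q·(-5) + (1−q)·3 = -8q + 3
  General Red's payoff to attack at Dawn: q·2 + (1−q)·(-3) = 5q - 3
  -8q + 3 = 5q - 3  ⇒  -13q = -6  ⇒  q = 6/13.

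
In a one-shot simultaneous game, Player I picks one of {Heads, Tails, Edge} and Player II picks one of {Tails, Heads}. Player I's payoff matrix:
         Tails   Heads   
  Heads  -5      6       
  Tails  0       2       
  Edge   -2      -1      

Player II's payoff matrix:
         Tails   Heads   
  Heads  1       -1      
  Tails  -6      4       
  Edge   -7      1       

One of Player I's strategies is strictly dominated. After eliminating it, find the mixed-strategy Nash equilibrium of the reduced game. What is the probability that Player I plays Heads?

p = 5/6

Player I's strategy Edge is strictly dominated by Tails: 0 > -2 and 2 > -1. Eliminate Edge.
Player II's indifference between Tails and Heads determines Player I's mixing probability p:
  Player II's payoff from Tails: p·1 + (1−p)·(-6) = 7p - 6
  Player II's payoff from Heads: p·(-1) + (1−p)·4 = -5p + 4
  7p - 6 = -5p + 4  ⇒  12p = 10  ⇒  p = 5/6.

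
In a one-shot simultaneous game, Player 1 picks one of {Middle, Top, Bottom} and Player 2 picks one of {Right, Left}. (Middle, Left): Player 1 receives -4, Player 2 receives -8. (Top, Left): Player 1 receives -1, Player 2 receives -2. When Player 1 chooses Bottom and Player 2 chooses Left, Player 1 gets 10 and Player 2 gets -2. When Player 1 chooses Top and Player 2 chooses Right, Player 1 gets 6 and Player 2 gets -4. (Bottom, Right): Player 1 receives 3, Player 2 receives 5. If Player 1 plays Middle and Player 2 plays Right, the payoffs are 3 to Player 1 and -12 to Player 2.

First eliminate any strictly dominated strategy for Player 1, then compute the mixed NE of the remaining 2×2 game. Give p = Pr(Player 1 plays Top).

Player 1's strategy Middle is strictly dominated by Top: 6 > 3 and -1 > -4. Eliminate Middle.
Player 1's mix must leave Player 2 indifferent between Right and Left.
  Player 2's payoff to Right: p·(-4) + (1−p)·5 = -9p + 5
  Player 2's payoff to Left: p·(-2) + (1−p)·(-2) = -2
  -9p + 5 = -2  ⇒  -9p = -7  ⇒  p = 7/9.

p = 7/9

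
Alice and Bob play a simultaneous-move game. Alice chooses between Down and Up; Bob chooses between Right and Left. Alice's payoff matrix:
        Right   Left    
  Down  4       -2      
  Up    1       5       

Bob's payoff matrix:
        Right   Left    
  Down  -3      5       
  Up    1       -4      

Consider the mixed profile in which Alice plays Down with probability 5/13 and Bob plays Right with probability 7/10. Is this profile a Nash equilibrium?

Yes

Check Bob's indifference given Alice's mix p = 5/13:
  payoff from Right = -7/13; payoff from Left = -7/13 — equal.
Check Alice's indifference given Bob's mix q = 7/10:
  payoff from Down = 11/5; payoff from Up = 11/5 — equal.
Both players are indifferent, so neither can profitably deviate.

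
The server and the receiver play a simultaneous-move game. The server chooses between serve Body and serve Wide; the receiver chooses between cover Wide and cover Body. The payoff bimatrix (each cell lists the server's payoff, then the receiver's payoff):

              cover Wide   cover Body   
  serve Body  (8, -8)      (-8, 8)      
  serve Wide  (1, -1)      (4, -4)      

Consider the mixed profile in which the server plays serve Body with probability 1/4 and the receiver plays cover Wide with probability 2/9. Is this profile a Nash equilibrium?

No

Given the server's mix p = 1/4, the receiver's payoff from cover Wide is -11/4 but from cover Body is -1. The receiver strictly prefers cover Body, so the receiver would not mix.
So the proposed profile is not a Nash equilibrium.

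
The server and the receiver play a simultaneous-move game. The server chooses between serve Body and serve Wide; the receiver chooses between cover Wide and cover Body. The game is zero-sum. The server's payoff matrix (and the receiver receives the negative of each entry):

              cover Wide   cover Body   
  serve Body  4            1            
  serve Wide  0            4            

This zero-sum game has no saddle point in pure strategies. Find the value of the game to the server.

v = 16/7

The server's indifference between serve Body and serve Wide determines the receiver's mixing probability q:
  the server's payoff to serve Body: q·4 + (1−q)·1 = 3q + 1
  the server's payoff to serve Wide: q·0 + (1−q)·4 = -4q + 4
  3q + 1 = -4q + 4  ⇒  7q = 3  ⇒  q = 3/7.
The value is the server's expected payoff against this mix (using serve Body): (3/7)·4 + (4/7)·1 = 16/7.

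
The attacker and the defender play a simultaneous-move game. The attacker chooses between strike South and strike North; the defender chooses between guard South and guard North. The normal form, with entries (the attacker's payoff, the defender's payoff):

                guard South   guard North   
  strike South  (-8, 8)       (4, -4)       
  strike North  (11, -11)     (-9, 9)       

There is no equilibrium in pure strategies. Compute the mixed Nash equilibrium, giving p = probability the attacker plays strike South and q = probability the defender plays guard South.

p = 5/8, q = 13/32

The defender's indifference between guard South and guard North determines the attacker's mixing probability p:
  the defender's expected payoff from guard South: p·8 + (1−p)·(-11) = 19p - 11
  the defender's expected payoff from guard North: p·(-4) + (1−p)·9 = -13p + 9
  19p - 11 = -13p + 9  ⇒  32p = 20  ⇒  p = 5/8.
Set the attacker's expected payoff from strike South equal to that from strike North:
  the attacker's payoff from strike South: q·(-8) + (1−q)·4 = -12q + 4
  the attacker's payoff from strike North: q·11 + (1−q)·(-9) = 20q - 9
  -12q + 4 = 20q - 9  ⇒  -32q = -13  ⇒  q = 13/32.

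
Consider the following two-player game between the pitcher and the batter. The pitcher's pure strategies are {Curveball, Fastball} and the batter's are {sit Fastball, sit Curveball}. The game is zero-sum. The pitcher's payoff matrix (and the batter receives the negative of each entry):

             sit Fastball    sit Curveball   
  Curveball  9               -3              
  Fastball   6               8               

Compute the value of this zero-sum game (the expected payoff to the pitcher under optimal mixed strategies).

The pitcher's indifference between Curveball and Fastball determines the batter's mixing probability q:
  the pitcher's payoff from Curveball: q·9 + (1−q)·(-3) = 12q - 3
  the pitcher's payoff from Fastball: q·6 + (1−q)·8 = -2q + 8
  12q - 3 = -2q + 8  ⇒  14q = 11  ⇒  q = 11/14.
The value is the pitcher's expected payoff against this mix (using Curveball): (11/14)·9 + (3/14)·(-3) = 45/7.

v = 45/7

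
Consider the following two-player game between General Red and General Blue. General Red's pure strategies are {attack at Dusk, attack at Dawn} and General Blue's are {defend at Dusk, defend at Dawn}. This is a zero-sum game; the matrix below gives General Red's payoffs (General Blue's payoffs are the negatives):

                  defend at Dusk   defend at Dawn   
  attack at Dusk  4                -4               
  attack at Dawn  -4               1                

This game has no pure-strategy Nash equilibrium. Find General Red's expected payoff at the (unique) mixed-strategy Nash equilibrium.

-12/13

General Blue's mix must leave General Red indifferent between attack at Dusk and attack at Dawn.
  General Red's expected payoff from attack at Dusk: q·4 + (1−q)·(-4) = 8q - 4
  General Red's expected payoff from attack at Dawn: q·(-4) + (1−q)·1 = -5q + 1
  8q - 4 = -5q + 1  ⇒  13q = 5  ⇒  q = 5/13.
At equilibrium General Red is indifferent across rows, so General Red's payoff equals the payoff from attack at Dusk: (5/13)·4 + (8/13)·(-4) = -12/13.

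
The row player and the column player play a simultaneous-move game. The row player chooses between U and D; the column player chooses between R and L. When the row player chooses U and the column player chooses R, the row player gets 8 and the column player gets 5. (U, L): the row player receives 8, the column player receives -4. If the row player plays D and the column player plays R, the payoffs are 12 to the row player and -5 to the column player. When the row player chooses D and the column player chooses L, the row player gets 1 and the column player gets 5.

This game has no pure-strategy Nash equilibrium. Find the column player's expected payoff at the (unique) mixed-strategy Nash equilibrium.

The row player's mix must leave the column player indifferent between R and L.
  the column player's expected payoff from R: p·5 + (1−p)·(-5) = 10p - 5
  the column player's expected payoff from L: p·(-4) + (1−p)·5 = -9p + 5
  10p - 5 = -9p + 5  ⇒  19p = 10  ⇒  p = 10/19.
At equilibrium the column player is indifferent across columns, so the column player's payoff equals the payoff from R: (10/19)·5 + (9/19)·(-5) = 5/19.

5/19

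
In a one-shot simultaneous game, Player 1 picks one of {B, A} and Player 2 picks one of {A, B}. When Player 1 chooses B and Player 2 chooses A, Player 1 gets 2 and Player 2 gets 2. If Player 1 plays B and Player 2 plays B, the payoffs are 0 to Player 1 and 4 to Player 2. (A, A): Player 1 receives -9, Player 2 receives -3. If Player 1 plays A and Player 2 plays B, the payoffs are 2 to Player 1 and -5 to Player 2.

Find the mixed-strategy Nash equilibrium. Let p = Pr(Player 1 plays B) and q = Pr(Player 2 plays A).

For Player 2 to be willing to mix, Player 2 must be indifferent between A and B, which pins down Player 1's mix.
  Player 2's expected payoff from A: p·2 + (1−p)·(-3) = 5p - 3
  Player 2's expected payoff from B: p·4 + (1−p)·(-5) = 9p - 5
  5p - 3 = 9p - 5  ⇒  -4p = -2  ⇒  p = 1/2.
In a mixed equilibrium Player 1 is indifferent between B and A; this condition fixes q.
  Player 1's payoff to B: q·2 + (1−q)·0 = 2q
  Player 1's payoff to A: q·(-9) + (1−q)·2 = -11q + 2
  2q = -11q + 2  ⇒  13q = 2  ⇒  q = 2/13.

p = 1/2, q = 2/13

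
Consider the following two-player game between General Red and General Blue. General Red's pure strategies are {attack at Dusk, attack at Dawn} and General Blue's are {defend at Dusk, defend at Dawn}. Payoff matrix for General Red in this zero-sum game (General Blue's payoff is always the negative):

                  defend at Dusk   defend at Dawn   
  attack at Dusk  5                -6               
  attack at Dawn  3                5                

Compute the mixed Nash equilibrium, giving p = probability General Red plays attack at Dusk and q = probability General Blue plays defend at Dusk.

p = 2/13, q = 11/13

Set General Blue's expected payoff from defend at Dusk equal to that from defend at Dawn:
  General Blue's payoff to defend at Dusk: p·(-5) + (1−p)·(-3) = -2p - 3
  General Blue's payoff to defend at Dawn: p·6 + (1−p)·(-5) = 11p - 5
  -2p - 3 = 11p - 5  ⇒  -13p = -2  ⇒  p = 2/13.
In a mixed equilibrium General Red is indifferent between attack at Dusk and attack at Dawn; this condition fixes q.
  General Red's expected payoff from attack at Dusk: q·5 + (1−q)·(-6) = 11q - 6
  General Red's expected payoff from attack at Dawn: q·3 + (1−q)·5 = -2q + 5
  11q - 6 = -2q + 5  ⇒  13q = 11  ⇒  q = 11/13.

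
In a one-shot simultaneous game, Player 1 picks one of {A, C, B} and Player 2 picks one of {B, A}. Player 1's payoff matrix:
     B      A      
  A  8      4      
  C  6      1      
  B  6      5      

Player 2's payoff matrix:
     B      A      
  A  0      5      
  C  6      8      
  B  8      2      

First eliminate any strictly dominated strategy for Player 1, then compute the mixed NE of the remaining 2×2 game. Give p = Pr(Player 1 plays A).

p = 6/11

Player 1's strategy C is strictly dominated by A: 8 > 6 and 4 > 1. Eliminate C.
For Player 2 to be willing to mix, Player 2 must be indifferent between B and A, which pins down Player 1's mix.
  Player 2's payoff from B: p·0 + (1−p)·8 = -8p + 8
  Player 2's payoff from A: p·5 + (1−p)·2 = 3p + 2
  -8p + 8 = 3p + 2  ⇒  -11p = -6  ⇒  p = 6/11.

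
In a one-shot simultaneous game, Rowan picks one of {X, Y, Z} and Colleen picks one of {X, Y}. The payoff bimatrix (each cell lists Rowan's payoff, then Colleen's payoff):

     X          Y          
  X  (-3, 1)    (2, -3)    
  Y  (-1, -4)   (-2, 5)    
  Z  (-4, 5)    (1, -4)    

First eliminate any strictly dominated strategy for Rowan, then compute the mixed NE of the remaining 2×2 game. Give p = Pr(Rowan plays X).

Rowan's strategy Z is strictly dominated by X: -3 > -4 and 2 > 1. Eliminate Z.
Colleen's indifference between X and Y determines Rowan's mixing probability p:
  Colleen's payoff from X: p·1 + (1−p)·(-4) = 5p - 4
  Colleen's payoff from Y: p·(-3) + (1−p)·5 = -8p + 5
  5p - 4 = -8p + 5  ⇒  13p = 9  ⇒  p = 9/13.

p = 9/13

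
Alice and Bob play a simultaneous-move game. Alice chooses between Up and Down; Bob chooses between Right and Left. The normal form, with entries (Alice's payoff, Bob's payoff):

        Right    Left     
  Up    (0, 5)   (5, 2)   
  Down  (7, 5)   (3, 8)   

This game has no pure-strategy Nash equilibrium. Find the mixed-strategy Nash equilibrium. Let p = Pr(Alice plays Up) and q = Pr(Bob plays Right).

p = 1/2, q = 2/9

In a mixed equilibrium Bob is indifferent between Right and Left; this condition fixes p.
  Bob's expected payoff from Right: p·5 + (1−p)·5 = 5
  Bob's expected payoff from Left: p·2 + (1−p)·8 = -6p + 8
  5 = -6p + 8  ⇒  6p = 3  ⇒  p = 1/2.
Bob's mix must leave Alice indifferent between Up and Down.
  Alice's payoff from Up: q·0 + (1−q)·5 = -5q + 5
  Alice's payoff from Down: q·7 + (1−q)·3 = 4q + 3
  -5q + 5 = 4q + 3  ⇒  -9q = -2  ⇒  q = 2/9.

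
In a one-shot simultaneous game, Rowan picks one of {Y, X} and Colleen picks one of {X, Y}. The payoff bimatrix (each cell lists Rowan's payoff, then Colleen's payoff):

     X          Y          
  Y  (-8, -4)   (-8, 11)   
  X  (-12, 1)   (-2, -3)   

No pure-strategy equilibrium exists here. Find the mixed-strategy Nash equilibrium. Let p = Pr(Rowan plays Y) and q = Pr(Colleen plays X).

p = 4/19, q = 3/5

Set Colleen's expected payoff from X equal to that from Y:
  Colleen's payoff to X: p·(-4) + (1−p)·1 = -5p + 1
  Colleen's payoff to Y: p·11 + (1−p)·(-3) = 14p - 3
  -5p + 1 = 14p - 3  ⇒  -19p = -4  ⇒  p = 4/19.
Set Rowan's expected payoff from Y equal to that from X:
  Rowan's payoff to Y: q·(-8) + (1−q)·(-8) = -8
  Rowan's payoff to X: q·(-12) + (1−q)·(-2) = -10q - 2
  -8 = -10q - 2  ⇒  10q = 6  ⇒  q = 3/5.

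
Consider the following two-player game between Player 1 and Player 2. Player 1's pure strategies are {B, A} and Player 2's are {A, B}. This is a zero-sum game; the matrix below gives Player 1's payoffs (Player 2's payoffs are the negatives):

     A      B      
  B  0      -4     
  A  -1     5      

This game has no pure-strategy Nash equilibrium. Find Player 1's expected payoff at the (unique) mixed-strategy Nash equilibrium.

-2/5

For Player 1 to be willing to mix, Player 1 must be indifferent between B and A, which pins down Player 2's mix.
  Player 1's payoff to B: q·0 + (1−q)·(-4) = 4q - 4
  Player 1's payoff to A: q·(-1) + (1−q)·5 = -6q + 5
  4q - 4 = -6q + 5  ⇒  10q = 9  ⇒  q = 9/10.
At equilibrium Player 1 is indifferent across rows, so Player 1's payoff equals the payoff from B: (9/10)·0 + (1/10)·(-4) = -2/5.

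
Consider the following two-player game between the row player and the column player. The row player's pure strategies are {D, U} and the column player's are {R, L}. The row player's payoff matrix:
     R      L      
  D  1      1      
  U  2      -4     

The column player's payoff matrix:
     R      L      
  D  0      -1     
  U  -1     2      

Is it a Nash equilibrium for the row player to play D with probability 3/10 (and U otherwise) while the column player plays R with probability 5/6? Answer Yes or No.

No

Given the row player's mix p = 3/10, the column player's payoff from R is -7/10 but from L is 11/10. The column player strictly prefers L, so the column player would not mix.
So the proposed profile is not a Nash equilibrium.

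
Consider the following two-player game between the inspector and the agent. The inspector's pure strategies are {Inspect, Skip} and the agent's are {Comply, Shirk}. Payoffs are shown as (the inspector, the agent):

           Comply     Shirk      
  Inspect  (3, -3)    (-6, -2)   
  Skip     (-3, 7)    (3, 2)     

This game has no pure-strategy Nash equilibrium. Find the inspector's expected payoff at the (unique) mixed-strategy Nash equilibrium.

-3/5

Set the inspector's expected payoff from Inspect equal to that from Skip:
  the inspector's payoff to Inspect: q·3 + (1−q)·(-6) = 9q - 6
  the inspector's payoff to Skip: q·(-3) + (1−q)·3 = -6q + 3
  9q - 6 = -6q + 3  ⇒  15q = 9  ⇒  q = 3/5.
At equilibrium the inspector is indifferent across rows, so the inspector's payoff equals the payoff from Inspect: (3/5)·3 + (2/5)·(-6) = -3/5.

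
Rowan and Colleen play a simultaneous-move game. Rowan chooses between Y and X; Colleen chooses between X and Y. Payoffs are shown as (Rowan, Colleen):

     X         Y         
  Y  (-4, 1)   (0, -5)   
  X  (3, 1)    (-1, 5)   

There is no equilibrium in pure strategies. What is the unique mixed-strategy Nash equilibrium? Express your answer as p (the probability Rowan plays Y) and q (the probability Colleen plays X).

p = 2/5, q = 1/8

Set Colleen's expected payoff from X equal to that from Y:
  Colleen's payoff from X: p·1 + (1−p)·1 = 1
  Colleen's payoff from Y: p·(-5) + (1−p)·5 = -10p + 5
  1 = -10p + 5  ⇒  10p = 4  ⇒  p = 2/5.
In a mixed equilibrium Rowan is indifferent between Y and X; this condition fixes q.
  Rowan's expected payoff from Y: q·(-4) + (1−q)·0 = -4q
  Rowan's expected payoff from X: q·3 + (1−q)·(-1) = 4q - 1
  -4q = 4q - 1  ⇒  -8q = -1  ⇒  q = 1/8.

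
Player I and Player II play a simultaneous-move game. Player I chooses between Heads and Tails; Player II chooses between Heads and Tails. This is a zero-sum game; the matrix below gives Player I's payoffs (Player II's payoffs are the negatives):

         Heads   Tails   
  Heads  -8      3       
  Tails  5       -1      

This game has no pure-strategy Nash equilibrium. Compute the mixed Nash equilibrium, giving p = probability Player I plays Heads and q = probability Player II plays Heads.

p = 6/17, q = 4/17

Player I's mix must leave Player II indifferent between Heads and Tails.
  Player II's payoff from Heads: p·8 + (1−p)·(-5) = 13p - 5
  Player II's payoff from Tails: p·(-3) + (1−p)·1 = -4p + 1
  13p - 5 = -4p + 1  ⇒  17p = 6  ⇒  p = 6/17.
In a mixed equilibrium Player I is indifferent between Heads and Tails; this condition fixes q.
  Player I's payoff from Heads: q·(-8) + (1−q)·3 = -11q + 3
  Player I's payoff from Tails: q·5 + (1−q)·(-1) = 6q - 1
  -11q + 3 = 6q - 1  ⇒  -17q = -4  ⇒  q = 4/17.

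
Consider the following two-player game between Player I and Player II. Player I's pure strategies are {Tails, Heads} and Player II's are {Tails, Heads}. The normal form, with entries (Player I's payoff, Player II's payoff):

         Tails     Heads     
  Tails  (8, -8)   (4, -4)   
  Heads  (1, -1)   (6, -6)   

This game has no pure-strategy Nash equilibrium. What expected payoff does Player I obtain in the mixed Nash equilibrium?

44/9

Player I's indifference between Tails and Heads determines Player II's mixing probability q:
  Player I's payoff from Tails: q·8 + (1−q)·4 = 4q + 4
  Player I's payoff from Heads: q·1 + (1−q)·6 = -5q + 6
  4q + 4 = -5q + 6  ⇒  9q = 2  ⇒  q = 2/9.
At equilibrium Player I is indifferent across rows, so Player I's payoff equals the payoff from Tails: (2/9)·8 + (7/9)·4 = 44/9.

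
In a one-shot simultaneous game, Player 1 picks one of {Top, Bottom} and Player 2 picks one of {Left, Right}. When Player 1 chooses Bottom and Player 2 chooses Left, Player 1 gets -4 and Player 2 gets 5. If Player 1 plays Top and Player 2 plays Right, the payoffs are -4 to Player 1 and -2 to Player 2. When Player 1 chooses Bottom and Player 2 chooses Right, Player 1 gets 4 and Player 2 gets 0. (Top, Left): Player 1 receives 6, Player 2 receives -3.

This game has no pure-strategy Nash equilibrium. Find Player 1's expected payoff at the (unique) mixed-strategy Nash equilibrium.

Player 1's indifference between Top and Bottom determines Player 2's mixing probability q:
  Player 1's expected payoff from Top: q·6 + (1−q)·(-4) = 10q - 4
  Player 1's expected payoff from Bottom: q·(-4) + (1−q)·4 = -8q + 4
  10q - 4 = -8q + 4  ⇒  18q = 8  ⇒  q = 4/9.
At equilibrium Player 1 is indifferent across rows, so Player 1's payoff equals the payoff from Top: (4/9)·6 + (5/9)·(-4) = 4/9.

4/9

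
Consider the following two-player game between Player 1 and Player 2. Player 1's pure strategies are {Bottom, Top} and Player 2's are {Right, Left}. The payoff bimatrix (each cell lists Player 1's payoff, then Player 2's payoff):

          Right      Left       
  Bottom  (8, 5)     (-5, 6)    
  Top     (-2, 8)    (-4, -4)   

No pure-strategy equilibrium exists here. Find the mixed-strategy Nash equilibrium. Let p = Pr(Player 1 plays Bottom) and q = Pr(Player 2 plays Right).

p = 12/13, q = 1/11

In a mixed equilibrium Player 2 is indifferent between Right and Left; this condition fixes p.
  Player 2's expected payoff from Right: p·5 + (1−p)·8 = -3p + 8
  Player 2's expected payoff from Left: p·6 + (1−p)·(-4) = 10p - 4
  -3p + 8 = 10p - 4  ⇒  -13p = -12  ⇒  p = 12/13.
In a mixed equilibrium Player 1 is indifferent between Bottom and Top; this condition fixes q.
  Player 1's payoff to Bottom: q·8 + (1−q)·(-5) = 13q - 5
  Player 1's payoff to Top: q·(-2) + (1−q)·(-4) = 2q - 4
  13q - 5 = 2q - 4  ⇒  11q = 1  ⇒  q = 1/11.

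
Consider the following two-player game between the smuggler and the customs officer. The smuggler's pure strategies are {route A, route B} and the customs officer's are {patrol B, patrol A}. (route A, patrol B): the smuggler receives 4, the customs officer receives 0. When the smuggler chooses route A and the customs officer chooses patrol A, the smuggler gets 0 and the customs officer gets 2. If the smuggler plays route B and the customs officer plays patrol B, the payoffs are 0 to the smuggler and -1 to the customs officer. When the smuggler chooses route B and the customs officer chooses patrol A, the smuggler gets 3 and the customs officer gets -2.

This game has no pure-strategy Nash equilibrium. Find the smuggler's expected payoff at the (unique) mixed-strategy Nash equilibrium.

For the smuggler to be willing to mix, the smuggler must be indifferent between route A and route B, which pins down the customs officer's mix.
  the smuggler's payoff from route A: q·4 + (1−q)·0 = 4q
  the smuggler's payoff from route B: q·0 + (1−q)·3 = -3q + 3
  4q = -3q + 3  ⇒  7q = 3  ⇒  q = 3/7.
At equilibrium the smuggler is indifferent across rows, so the smuggler's payoff equals the payoff from route A: (3/7)·4 + (4/7)·0 = 12/7.

12/7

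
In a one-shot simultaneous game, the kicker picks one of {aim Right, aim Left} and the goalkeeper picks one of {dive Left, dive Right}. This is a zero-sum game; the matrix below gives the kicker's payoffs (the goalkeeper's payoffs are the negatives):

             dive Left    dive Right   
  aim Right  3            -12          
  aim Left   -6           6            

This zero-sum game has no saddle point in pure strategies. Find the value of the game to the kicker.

The kicker's indifference between aim Right and aim Left determines the goalkeeper's mixing probability q:
  the kicker's payoff from aim Right: q·3 + (1−q)·(-12) = 15q - 12
  the kicker's payoff from aim Left: q·(-6) + (1−q)·6 = -12q + 6
  15q - 12 = -12q + 6  ⇒  27q = 18  ⇒  q = 2/3.
The value is the kicker's expected payoff against this mix (using aim Right): (2/3)·3 + (1/3)·(-12) = -2.

v = -2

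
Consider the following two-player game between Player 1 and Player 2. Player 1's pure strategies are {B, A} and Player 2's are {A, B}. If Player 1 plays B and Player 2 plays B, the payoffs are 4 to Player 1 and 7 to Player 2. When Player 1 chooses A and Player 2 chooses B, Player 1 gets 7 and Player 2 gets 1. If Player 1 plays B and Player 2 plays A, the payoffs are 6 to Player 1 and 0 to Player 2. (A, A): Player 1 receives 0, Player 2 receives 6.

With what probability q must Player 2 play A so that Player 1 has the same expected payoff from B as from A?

q = 1/3

For Player 1 to be willing to mix, Player 1 must be indifferent between B and A, which pins down Player 2's mix.
  Player 1's expected payoff from B: q·6 + (1−q)·4 = 2q + 4
  Player 1's expected payoff from A: q·0 + (1−q)·7 = -7q + 7
  2q + 4 = -7q + 7  ⇒  9q = 3  ⇒  q = 1/3.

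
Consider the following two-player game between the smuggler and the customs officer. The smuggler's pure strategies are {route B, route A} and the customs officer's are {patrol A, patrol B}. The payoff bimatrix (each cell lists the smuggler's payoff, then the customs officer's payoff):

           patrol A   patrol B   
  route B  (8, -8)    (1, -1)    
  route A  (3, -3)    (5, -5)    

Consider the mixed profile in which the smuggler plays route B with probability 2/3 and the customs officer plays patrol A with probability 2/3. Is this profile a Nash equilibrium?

No

Given the smuggler's mix p = 2/3, the customs officer's payoff from patrol A is -19/3 but from patrol B is -7/3. The customs officer strictly prefers patrol B, so the customs officer would not mix.
So the proposed profile is not a Nash equilibrium.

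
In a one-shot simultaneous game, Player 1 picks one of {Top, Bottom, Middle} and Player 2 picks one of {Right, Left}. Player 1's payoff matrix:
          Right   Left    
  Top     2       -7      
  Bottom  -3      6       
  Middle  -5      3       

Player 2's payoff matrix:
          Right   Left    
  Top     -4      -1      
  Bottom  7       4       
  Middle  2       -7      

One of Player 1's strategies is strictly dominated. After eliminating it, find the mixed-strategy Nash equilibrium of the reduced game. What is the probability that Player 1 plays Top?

p = 1/2

Player 1's strategy Middle is strictly dominated by Bottom: -3 > -5 and 6 > 3. Eliminate Middle.
In a mixed equilibrium Player 2 is indifferent between Right and Left; this condition fixes p.
  Player 2's expected payoff from Right: p·(-4) + (1−p)·7 = -11p + 7
  Player 2's expected payoff from Left: p·(-1) + (1−p)·4 = -5p + 4
  -11p + 7 = -5p + 4  ⇒  -6p = -3  ⇒  p = 1/2.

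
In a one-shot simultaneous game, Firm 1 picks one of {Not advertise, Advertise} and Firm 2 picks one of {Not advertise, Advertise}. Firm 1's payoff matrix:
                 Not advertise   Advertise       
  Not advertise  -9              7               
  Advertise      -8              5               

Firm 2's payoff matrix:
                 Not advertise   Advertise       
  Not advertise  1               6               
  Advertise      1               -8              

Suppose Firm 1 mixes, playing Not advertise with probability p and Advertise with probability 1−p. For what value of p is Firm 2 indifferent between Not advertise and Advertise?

p = 9/14

Firm 2's indifference between Not advertise and Advertise determines Firm 1's mixing probability p:
  Firm 2's payoff from Not advertise: p·1 + (1−p)·1 = 1
  Firm 2's payoff from Advertise: p·6 + (1−p)·(-8) = 14p - 8
  1 = 14p - 8  ⇒  -14p = -9  ⇒  p = 9/14.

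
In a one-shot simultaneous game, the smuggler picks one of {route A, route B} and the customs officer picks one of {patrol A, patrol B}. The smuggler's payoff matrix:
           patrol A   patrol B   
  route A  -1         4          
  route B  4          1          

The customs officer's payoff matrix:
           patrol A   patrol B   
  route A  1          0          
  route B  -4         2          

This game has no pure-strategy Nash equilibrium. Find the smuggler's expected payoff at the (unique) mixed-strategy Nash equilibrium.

The smuggler's indifference between route A and route B determines the customs officer's mixing probability q:
  the smuggler's expected payoff from route A: q·(-1) + (1−q)·4 = -5q + 4
  the smuggler's expected payoff from route B: q·4 + (1−q)·1 = 3q + 1
  -5q + 4 = 3q + 1  ⇒  -8q = -3  ⇒  q = 3/8.
At equilibrium the smuggler is indifferent across rows, so the smuggler's payoff equals the payoff from route A: (3/8)·(-1) + (5/8)·4 = 17/8.

17/8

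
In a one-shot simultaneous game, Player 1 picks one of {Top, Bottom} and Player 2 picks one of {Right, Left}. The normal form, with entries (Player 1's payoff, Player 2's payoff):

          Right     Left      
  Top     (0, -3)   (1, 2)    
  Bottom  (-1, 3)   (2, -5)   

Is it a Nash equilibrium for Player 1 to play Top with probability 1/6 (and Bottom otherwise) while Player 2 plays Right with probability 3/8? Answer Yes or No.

Given Player 1's mix p = 1/6, Player 2's payoff from Right is 2 but from Left is -23/6. Player 2 strictly prefers Right, so Player 2 would not mix.
So the proposed profile is not a Nash equilibrium.

No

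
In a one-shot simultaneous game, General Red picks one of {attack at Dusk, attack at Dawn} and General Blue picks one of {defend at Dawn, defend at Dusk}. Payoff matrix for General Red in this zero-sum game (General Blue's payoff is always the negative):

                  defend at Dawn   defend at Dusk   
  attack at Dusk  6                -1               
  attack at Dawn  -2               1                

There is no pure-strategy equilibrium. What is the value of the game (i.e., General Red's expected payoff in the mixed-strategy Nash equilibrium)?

General Red's indifference between attack at Dusk and attack at Dawn determines General Blue's mixing probability q:
  General Red's payoff to attack at Dusk: q·6 + (1−q)·(-1) = 7q - 1
  General Red's payoff to attack at Dawn: q·(-2) + (1−q)·1 = -3q + 1
  7q - 1 = -3q + 1  ⇒  10q = 2  ⇒  q = 1/5.
The value is General Red's expected payoff against this mix (using attack at Dusk): (1/5)·6 + (4/5)·(-1) = 2/5.

v = 2/5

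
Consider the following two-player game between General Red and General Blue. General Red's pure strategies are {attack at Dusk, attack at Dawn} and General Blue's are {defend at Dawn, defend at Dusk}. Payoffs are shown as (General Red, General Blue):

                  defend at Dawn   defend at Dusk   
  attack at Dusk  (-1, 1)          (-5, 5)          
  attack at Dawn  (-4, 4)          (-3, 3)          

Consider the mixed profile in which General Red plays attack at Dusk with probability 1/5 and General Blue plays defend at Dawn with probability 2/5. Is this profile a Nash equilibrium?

Yes

Check General Blue's indifference given General Red's mix p = 1/5:
  payoff from defend at Dawn = 17/5; payoff from defend at Dusk = 17/5 — equal.
Check General Red's indifference given General Blue's mix q = 2/5:
  payoff from attack at Dusk = -17/5; payoff from attack at Dawn = -17/5 — equal.
Both players are indifferent, so neither can profitably deviate.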